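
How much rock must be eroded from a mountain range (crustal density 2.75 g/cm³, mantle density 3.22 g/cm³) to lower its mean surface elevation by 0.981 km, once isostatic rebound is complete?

Net drop Δ = e − u = e − e ρ_c/ρ_m = e (ρ_m − ρ_c)/ρ_m.
e = Δ ρ_m/(ρ_m − ρ_c) = 0.981 km × 3.22/0.47 = 6.72 km.

6.72 km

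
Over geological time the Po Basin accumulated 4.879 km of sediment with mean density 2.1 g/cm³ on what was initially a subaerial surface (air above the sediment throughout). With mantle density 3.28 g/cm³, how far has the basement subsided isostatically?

Subaerial load: s = t ρ_sed / ρ_m = 4.879 km × 2.1/3.28 = 3.12 km.

3.12 km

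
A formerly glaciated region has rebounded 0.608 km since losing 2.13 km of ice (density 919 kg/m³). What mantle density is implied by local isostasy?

3220 kg/m³

ρ_m = ρ_ice t / u = 919 × 2.13 km/0.608 km = 3220 kg/m³.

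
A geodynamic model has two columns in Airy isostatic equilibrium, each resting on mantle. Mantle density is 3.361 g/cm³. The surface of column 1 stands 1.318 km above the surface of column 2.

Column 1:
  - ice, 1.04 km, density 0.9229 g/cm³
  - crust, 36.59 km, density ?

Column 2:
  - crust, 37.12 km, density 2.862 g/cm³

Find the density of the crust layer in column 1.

Take the compensation level at the base of the deeper column (depth z_c below the surface of column 1) and equate Σ ρ_i t_i down to z_c; mantle fills any gap and the z_c terms cancel.
Column 1: 1.04×0.9229 + 36.59×ρ + (z_c − 37.63)×3.361
Column 2: 1.318×0 + 37.12×2.862 + (z_c − 1.318 − 37.12)×3.361
The z_c×3.361 term appears on both sides and cancels. Collect the known terms of each column as K = Σ(ρt)_known − 3.361 × (depth of known layers): K_1 = 0.959816 − 3.361×37.63 = −125.514614; K_2 = 106.23744 − 3.361×(1.318 + 37.12) = −22.952678.
Balance: K_1 + 36.59×ρ = K_2, so ρ = (K_2 − K_1)/36.59 = 102.562/36.59 = 2.8 g/cm³.

2.8 g/cm³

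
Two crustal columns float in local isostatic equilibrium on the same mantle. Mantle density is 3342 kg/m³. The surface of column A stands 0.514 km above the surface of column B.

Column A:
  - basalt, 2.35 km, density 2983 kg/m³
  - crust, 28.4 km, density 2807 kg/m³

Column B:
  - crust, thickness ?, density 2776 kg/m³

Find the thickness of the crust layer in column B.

Take the compensation level at the base of the deeper column (depth z_c below the surface of column A) and equate Σ ρ_i t_i down to z_c; mantle fills any gap and the z_c terms cancel.
Column A: 2.35×2983 + 28.4×2807 + (z_c − 30.75)×3342
Column B: 0.514×0 + x×2776 + (z_c − 0.514 − 0 − x)×3342
The z_c×3342 term appears on both sides and cancels. Collect the known terms of each column as K = Σ(ρt)_known − 3342 × (depth of known layers): K_A = 86728.85 − 3342×30.75 = −16037.65; K_B = 0 − 3342×(0.514 + 0) = −1717.788.
Balance: K_A = K_B − x×(3342 − 2776), so x = (K_B − K_A)/(3342 − 2776) = 14319.9/566 = 25.3 km.

25.3 km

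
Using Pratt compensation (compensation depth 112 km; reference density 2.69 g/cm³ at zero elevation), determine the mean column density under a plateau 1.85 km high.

Pratt balance: ρ_ref D = ρ (D + h).
ρ = ρ_ref D/(D + h) = 2.69 × 112 km/(112 km + 1.85 km) = 2.65 g/cm³.

2.65 g/cm³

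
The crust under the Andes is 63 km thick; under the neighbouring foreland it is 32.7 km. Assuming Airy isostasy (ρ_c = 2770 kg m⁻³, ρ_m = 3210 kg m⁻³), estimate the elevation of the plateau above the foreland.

4.15 km

Excess crust Δ = 63 km − 32.7 km = 30.3 km, split between elevation h and root r with h + r = Δ.
Airy balance ρ_c h = (ρ_m − ρ_c) r gives r = h ρ_c/(ρ_m − ρ_c), so h (1 + ρ_c/(ρ_m − ρ_c)) = Δ, i.e. h = Δ (ρ_m − ρ_c)/ρ_m.
h = 30.3 km × 440/3210 = 4.15 km.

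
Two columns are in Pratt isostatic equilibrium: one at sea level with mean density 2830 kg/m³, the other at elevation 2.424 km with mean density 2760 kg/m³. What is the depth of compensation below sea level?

ρ_ref D = ρ (D + h) → D (ρ_ref − ρ) = ρ h.
D = ρ h/(ρ_ref − ρ) = 2760 × 2.424 km/(2830 − 2760) = 95.6 km.

95.6 km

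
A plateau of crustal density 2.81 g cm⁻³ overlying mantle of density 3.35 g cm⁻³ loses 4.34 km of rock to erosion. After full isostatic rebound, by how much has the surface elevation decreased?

0.7 km

Rebound u = e ρ_c/ρ_m = 4.34 km × 2.81/3.35 = 3.64 km.
Net surface drop = e − u = 4.34 km − 3.64 km = e (ρ_m − ρ_c)/ρ_m = 0.7 km.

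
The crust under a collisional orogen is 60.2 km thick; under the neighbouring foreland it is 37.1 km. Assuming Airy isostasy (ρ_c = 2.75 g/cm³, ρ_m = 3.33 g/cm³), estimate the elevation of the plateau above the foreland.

Excess crust Δ = 60.2 km − 37.1 km = 23.1 km, split between elevation h and root r with h + r = Δ.
Airy balance ρ_c h = (ρ_m − ρ_c) r gives r = h ρ_c/(ρ_m − ρ_c), so h (1 + ρ_c/(ρ_m − ρ_c)) = Δ, i.e. h = Δ (ρ_m − ρ_c)/ρ_m.
h = 23.1 km × 0.58/3.33 = 4.02 km.

4.02 km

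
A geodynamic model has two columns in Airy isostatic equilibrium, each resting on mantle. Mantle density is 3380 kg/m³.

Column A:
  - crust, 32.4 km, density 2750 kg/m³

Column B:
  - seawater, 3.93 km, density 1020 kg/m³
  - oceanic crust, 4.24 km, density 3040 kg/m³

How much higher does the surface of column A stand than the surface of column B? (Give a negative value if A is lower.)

2.87 km

For any compensation level in the mantle, the mantle terms cancel and isostasy reduces to e = (Σt_A − Σt_B) − (Σ(ρt)_A − Σ(ρt)_B) / ρ_m.
Σt_A = 32.4 km; Σt_B = 8.17 km; Σ(ρt)_A = 89100; Σ(ρt)_B = 16898.2 (in km·kg/m³).
e = (32.4 − 8.17) − (89100 − 16898.2) / 3380 = 2.87 km.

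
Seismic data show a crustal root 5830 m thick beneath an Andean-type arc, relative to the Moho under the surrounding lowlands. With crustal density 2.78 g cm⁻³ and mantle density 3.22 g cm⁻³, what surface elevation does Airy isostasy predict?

923 m

In Airy isostatic equilibrium: ρ_c h = (ρ_m − ρ_c) r.
h = r (ρ_m − ρ_c) / ρ_c = 5830 m × (3.22 − 2.78) / 2.78 = 923 m.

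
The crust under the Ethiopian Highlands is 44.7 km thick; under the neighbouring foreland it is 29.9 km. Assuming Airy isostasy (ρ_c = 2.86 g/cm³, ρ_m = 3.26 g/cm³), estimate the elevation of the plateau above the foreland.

1.82 km

Excess crust Δ = 44.7 km − 29.9 km = 14.8 km, split between elevation h and root r with h + r = Δ.
Airy balance ρ_c h = (ρ_m − ρ_c) r gives r = h ρ_c/(ρ_m − ρ_c), so h (1 + ρ_c/(ρ_m − ρ_c)) = Δ, i.e. h = Δ (ρ_m − ρ_c)/ρ_m.
h = 14.8 km × 0.4/3.26 = 1.82 km.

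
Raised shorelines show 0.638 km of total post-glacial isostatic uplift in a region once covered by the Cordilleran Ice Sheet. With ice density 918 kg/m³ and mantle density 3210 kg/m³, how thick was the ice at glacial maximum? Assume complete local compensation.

2.23 km

u = t ρ_ice/ρ_m → t = u ρ_m/ρ_ice = 0.638 km × 3210/918 = 2.23 km.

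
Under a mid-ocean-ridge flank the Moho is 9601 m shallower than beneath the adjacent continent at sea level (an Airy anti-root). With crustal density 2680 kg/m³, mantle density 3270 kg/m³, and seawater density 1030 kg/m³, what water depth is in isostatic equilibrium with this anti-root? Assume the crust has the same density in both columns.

3430 m

Replacing a thickness d of crust by seawater at the top must be balanced by replacing crust with mantle at the base: d (ρ_c − ρ_w) = a (ρ_m − ρ_c).
d = a (ρ_m − ρ_c)/(ρ_c − ρ_w) = 9601 m × 590/1650 = 3430 m.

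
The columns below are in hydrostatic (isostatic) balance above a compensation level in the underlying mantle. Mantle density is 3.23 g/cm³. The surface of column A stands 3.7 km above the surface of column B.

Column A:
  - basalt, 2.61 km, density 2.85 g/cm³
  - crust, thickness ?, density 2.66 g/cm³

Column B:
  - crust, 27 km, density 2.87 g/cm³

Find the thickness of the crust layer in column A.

36.3 km

Take the compensation level at the base of the deeper column (depth z_c below the surface of column A) and equate Σ ρ_i t_i down to z_c; mantle fills any gap and the z_c terms cancel.
Column A: 2.61×2.85 + x×2.66 + (z_c − 2.61 − x)×3.23
Column B: 3.7×0 + 27×2.87 + (z_c − 3.7 − 27)×3.23
The z_c×3.23 term appears on both sides and cancels. Collect the known terms of each column as K = Σ(ρt)_known − 3.23 × (depth of known layers): K_A = 7.4385 − 3.23×2.61 = −0.9918; K_B = 77.49 − 3.23×(3.7 + 27) = −21.671.
Balance: K_A − x×(3.23 − 2.66) = K_B, so x = (K_A − K_B)/(3.23 − 2.66) = 20.6792/0.57 = 36.3 km.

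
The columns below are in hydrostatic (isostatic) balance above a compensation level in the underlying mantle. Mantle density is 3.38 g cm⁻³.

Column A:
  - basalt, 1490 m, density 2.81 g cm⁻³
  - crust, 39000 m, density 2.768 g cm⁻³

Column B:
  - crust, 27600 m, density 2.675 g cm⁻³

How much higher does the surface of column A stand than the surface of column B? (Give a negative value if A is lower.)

1560 m

For any compensation level in the mantle, the mantle terms cancel and isostasy reduces to e = (Σt_A − Σt_B) − (Σ(ρt)_A − Σ(ρt)_B) / ρ_m.
Σt_A = 40490 m; Σt_B = 27600 m; Σ(ρt)_A = 112138.9; Σ(ρt)_B = 73830 (in m·g cm⁻³).
e = (40490 − 27600) − (112138.9 − 73830) / 3.38 = 1560 m.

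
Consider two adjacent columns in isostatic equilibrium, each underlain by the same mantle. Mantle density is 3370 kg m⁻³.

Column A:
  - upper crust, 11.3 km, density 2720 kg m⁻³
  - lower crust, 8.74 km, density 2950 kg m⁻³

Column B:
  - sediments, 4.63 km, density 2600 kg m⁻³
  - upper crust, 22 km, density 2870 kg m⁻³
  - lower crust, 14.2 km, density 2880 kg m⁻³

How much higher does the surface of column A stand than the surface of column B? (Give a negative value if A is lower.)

For any compensation level in the mantle, the mantle terms cancel and isostasy reduces to e = (Σt_A − Σt_B) − (Σ(ρt)_A − Σ(ρt)_B) / ρ_m.
Σt_A = 20.04 km; Σt_B = 40.83 km; Σ(ρt)_A = 56519; Σ(ρt)_B = 116074 (in km·kg m⁻³).
e = (20.04 − 40.83) − (56519 − 116074) / 3370 = −3.12 km.

−3.12 km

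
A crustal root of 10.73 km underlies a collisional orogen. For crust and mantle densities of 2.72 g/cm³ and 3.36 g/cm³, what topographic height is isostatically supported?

Isostatic balance requires: ρ_c h = (ρ_m − ρ_c) r.
h = r (ρ_m − ρ_c) / ρ_c = 10.73 km × (3.36 − 2.72) / 2.72 = 2.52 km.

2.52 km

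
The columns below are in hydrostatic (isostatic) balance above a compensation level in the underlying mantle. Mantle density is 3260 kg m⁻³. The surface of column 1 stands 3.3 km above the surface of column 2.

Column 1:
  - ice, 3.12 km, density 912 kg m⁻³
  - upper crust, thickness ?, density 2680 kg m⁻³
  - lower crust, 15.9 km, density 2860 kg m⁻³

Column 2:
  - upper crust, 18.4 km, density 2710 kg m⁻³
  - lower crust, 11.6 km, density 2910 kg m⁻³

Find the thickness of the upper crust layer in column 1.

19.4 km

Take the compensation level at the base of the deeper column (depth z_c below the surface of column 1) and equate Σ ρ_i t_i down to z_c; mantle fills any gap and the z_c terms cancel.
Column 1: 3.12×912 + x×2680 + 15.9×2860 + (z_c − 19.02 − x)×3260
Column 2: 3.3×0 + 18.4×2710 + 11.6×2910 + (z_c − 3.3 − 30)×3260
The z_c×3260 term appears on both sides and cancels. Collect the known terms of each column as K = Σ(ρt)_known − 3260 × (depth of known layers): K_1 = 48319.44 − 3260×19.02 = −13685.76; K_2 = 83620 − 3260×(3.3 + 30) = −24938.
Balance: K_1 − x×(3260 − 2680) = K_2, so x = (K_1 − K_2)/(3260 − 2680) = 11252.2/580 = 19.4 km.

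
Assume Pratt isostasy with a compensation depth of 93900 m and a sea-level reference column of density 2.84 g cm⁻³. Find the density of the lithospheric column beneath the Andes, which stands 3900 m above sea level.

2.73 g cm⁻³

Pratt balance: ρ_ref D = ρ (D + h).
ρ = ρ_ref D/(D + h) = 2.84 × 93900 m/(93900 m + 3900 m) = 2.73 g cm⁻³.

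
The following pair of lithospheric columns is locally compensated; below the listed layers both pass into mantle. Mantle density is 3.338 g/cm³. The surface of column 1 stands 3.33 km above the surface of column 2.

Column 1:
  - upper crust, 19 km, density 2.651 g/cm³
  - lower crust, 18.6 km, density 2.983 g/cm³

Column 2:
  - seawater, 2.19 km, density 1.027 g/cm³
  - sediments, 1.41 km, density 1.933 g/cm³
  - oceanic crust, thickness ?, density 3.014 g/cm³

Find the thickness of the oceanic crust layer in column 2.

4.62 km

Take the compensation level at the base of the deeper column (depth z_c below the surface of column 1) and equate Σ ρ_i t_i down to z_c; mantle fills any gap and the z_c terms cancel.
Column 1: 19×2.651 + 18.6×2.983 + (z_c − 37.6)×3.338
Column 2: 3.33×0 + 2.19×1.027 + 1.41×1.933 + x×3.014 + (z_c − 3.33 − 3.6 − x)×3.338
The z_c×3.338 term appears on both sides and cancels. Collect the known terms of each column as K = Σ(ρt)_known − 3.338 × (depth of known layers): K_1 = 105.8528 − 3.338×37.6 = −19.656; K_2 = 4.97466 − 3.338×(3.33 + 3.6) = −18.15768.
Balance: K_1 = K_2 − x×(3.338 − 3.014), so x = (K_2 − K_1)/(3.338 − 3.014) = 1.49832/0.324 = 4.62 km.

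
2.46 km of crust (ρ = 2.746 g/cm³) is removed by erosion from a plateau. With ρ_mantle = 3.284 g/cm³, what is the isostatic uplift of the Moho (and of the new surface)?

2.06 km

Unloading: uplift u = e ρ_c/ρ_m = 2.46 km × 2.746/3.284 = 2.06 km.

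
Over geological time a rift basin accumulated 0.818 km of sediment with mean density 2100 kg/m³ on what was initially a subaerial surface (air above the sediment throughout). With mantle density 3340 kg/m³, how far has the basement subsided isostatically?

Subaerial load: s = t ρ_sed / ρ_m = 0.818 km × 2100/3340 = 0.514 km.

0.514 km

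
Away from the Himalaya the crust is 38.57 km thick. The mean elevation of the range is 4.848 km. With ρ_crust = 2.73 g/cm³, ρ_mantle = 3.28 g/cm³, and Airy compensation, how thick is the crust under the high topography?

Root depth r = h ρ_c / (ρ_m − ρ_c) = 4.848 km × 2.73 / 0.55 = 24.06 km.
Total thickness = T + h + r = 38.57 km + 4.848 km + 24.06 km = 67.5 km.

67.5 km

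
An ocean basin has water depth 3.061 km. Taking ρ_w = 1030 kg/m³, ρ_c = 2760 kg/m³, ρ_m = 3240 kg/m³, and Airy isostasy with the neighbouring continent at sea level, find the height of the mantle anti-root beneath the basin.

Isostatic balance requires: replacing crust with seawater at the top is compensated by replacing crust with mantle at the base: d (ρ_c − ρ_w) = a (ρ_m − ρ_c).
a = d (ρ_c − ρ_w)/(ρ_m − ρ_c) = 3.061 km × 1730/480 = 11 km.

11 km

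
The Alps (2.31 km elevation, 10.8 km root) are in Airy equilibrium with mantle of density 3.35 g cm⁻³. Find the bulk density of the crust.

2.76 g cm⁻³

ρ_c h = (ρ_m − ρ_c) r → ρ_c (h + r) = ρ_m r → ρ_c = ρ_m r / (h + r).
ρ_c = 3.35 × 10.8 km / (2.31 km + 10.8 km) = 2.76 g cm⁻³.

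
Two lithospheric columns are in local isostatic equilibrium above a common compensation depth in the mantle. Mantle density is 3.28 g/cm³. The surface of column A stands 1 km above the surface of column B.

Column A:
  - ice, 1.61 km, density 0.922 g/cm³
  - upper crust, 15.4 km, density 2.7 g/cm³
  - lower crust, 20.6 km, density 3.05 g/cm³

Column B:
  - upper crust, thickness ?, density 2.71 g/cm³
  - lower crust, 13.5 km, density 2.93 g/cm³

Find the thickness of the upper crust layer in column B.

Take the compensation level at the base of the deeper column (depth z_c below the surface of column A) and equate Σ ρ_i t_i down to z_c; mantle fills any gap and the z_c terms cancel.
Column A: 1.61×0.922 + 15.4×2.7 + 20.6×3.05 + (z_c − 37.61)×3.28
Column B: 1×0 + x×2.71 + 13.5×2.93 + (z_c − 1 − 13.5 − x)×3.28
The z_c×3.28 term appears on both sides and cancels. Collect the known terms of each column as K = Σ(ρt)_known − 3.28 × (depth of known layers): K_A = 105.89442 − 3.28×37.61 = −17.46638; K_B = 39.555 − 3.28×(1 + 13.5) = −8.005.
Balance: K_A = K_B − x×(3.28 − 2.71), so x = (K_B − K_A)/(3.28 − 2.71) = 9.46138/0.57 = 16.6 km.

16.6 km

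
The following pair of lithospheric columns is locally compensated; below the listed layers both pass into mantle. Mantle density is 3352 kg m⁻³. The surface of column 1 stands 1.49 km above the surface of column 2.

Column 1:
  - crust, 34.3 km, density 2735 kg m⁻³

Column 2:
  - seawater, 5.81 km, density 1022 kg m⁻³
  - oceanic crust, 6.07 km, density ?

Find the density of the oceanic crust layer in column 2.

Take the compensation level at the base of the deeper column (depth z_c below the surface of column 1) and equate Σ ρ_i t_i down to z_c; mantle fills any gap and the z_c terms cancel.
Column 1: 34.3×2735 + (z_c − 34.3)×3352
Column 2: 1.49×0 + 5.81×1022 + 6.07×ρ + (z_c − 1.49 − 11.88)×3352
The z_c×3352 term appears on both sides and cancels. Collect the known terms of each column as K = Σ(ρt)_known − 3352 × (depth of known layers): K_1 = 93810.5 − 3352×34.3 = −21163.1; K_2 = 5937.82 − 3352×(1.49 + 11.88) = −38878.42.
Balance: K_1 = K_2 + 6.07×ρ, so ρ = (K_1 − K_2)/6.07 = 17715.3/6.07 = 2920 kg m⁻³.

2920 kg m⁻³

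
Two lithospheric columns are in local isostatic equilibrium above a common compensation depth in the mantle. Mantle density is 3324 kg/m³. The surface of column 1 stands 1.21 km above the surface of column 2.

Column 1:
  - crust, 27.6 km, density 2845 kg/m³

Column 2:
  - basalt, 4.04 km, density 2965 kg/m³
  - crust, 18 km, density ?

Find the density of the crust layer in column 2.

2890 kg/m³

Take the compensation level at the base of the deeper column (depth z_c below the surface of column 1) and equate Σ ρ_i t_i down to z_c; mantle fills any gap and the z_c terms cancel.
Column 1: 27.6×2845 + (z_c − 27.6)×3324
Column 2: 1.21×0 + 4.04×2965 + 18×ρ + (z_c − 1.21 − 22.04)×3324
The z_c×3324 term appears on both sides and cancels. Collect the known terms of each column as K = Σ(ρt)_known − 3324 × (depth of known layers): K_1 = 78522 − 3324×27.6 = −13220.4; K_2 = 11978.6 − 3324×(1.21 + 22.04) = −65304.4.
Balance: K_1 = K_2 + 18×ρ, so ρ = (K_1 − K_2)/18 = 52084/18 = 2890 kg/m³.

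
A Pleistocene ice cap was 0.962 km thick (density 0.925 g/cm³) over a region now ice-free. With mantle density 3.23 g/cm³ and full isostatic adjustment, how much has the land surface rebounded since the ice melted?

Removing the load lets mantle flow back in; uplift u satisfies ρ_ice t = ρ_m u.
u = t ρ_ice/ρ_m = 0.962 km × 0.925/3.23 = 0.275 km.

0.275 km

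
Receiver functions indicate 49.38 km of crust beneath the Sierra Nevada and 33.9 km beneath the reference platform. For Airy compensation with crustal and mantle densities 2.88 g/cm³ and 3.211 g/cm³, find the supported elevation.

Excess crust Δ = 49.38 km − 33.9 km = 15.48 km, split between elevation h and root r with h + r = Δ.
Airy balance ρ_c h = (ρ_m − ρ_c) r gives r = h ρ_c/(ρ_m − ρ_c), so h (1 + ρ_c/(ρ_m − ρ_c)) = Δ, i.e. h = Δ (ρ_m − ρ_c)/ρ_m.
h = 15.48 km × 0.331/3.211 = 1.6 km.

1.6 km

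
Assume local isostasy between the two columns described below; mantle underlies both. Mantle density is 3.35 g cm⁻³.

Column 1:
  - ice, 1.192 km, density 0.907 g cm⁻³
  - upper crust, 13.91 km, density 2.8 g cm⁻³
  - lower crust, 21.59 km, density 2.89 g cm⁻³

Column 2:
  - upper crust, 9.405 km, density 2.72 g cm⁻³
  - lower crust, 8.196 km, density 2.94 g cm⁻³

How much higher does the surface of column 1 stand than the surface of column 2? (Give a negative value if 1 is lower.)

For any compensation level in the mantle, the mantle terms cancel and isostasy reduces to e = (Σt_1 − Σt_2) − (Σ(ρt)_1 − Σ(ρt)_2) / ρ_m.
Σt_1 = 36.692 km; Σt_2 = 17.601 km; Σ(ρt)_1 = 102.424244; Σ(ρt)_2 = 49.67784 (in km·g cm⁻³).
e = (36.692 − 17.601) − (102.424244 − 49.67784) / 3.35 = 3.35 km.

3.35 km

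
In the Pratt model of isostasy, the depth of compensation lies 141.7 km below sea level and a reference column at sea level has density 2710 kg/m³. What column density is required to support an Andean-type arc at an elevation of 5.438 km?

2610 kg/m³

Pratt balance: ρ_ref D = ρ (D + h).
ρ = ρ_ref D/(D + h) = 2710 × 141.7 km/(141.7 km + 5.438 km) = 2610 kg/m³.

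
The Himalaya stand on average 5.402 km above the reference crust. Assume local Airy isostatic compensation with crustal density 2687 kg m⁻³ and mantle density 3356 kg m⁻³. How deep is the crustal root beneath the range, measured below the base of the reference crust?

21.7 km

Equating mass per unit area of the two columns: the weight of the topography is balanced by the buoyancy of the root, ρ_c h = (ρ_m − ρ_c) r.
r = h · ρ_c / (ρ_m − ρ_c) = 5.402 km × 2687 / (3356 − 2687) = 21.7 km.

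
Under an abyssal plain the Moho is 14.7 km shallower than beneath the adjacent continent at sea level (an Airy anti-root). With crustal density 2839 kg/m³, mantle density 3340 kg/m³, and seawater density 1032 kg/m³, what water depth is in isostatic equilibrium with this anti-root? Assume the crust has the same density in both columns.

4.08 km

Replacing a thickness d of crust by seawater at the top must be balanced by replacing crust with mantle at the base: d (ρ_c − ρ_w) = a (ρ_m − ρ_c).
d = a (ρ_m − ρ_c)/(ρ_c − ρ_w) = 14.7 km × 501/1807 = 4.08 km.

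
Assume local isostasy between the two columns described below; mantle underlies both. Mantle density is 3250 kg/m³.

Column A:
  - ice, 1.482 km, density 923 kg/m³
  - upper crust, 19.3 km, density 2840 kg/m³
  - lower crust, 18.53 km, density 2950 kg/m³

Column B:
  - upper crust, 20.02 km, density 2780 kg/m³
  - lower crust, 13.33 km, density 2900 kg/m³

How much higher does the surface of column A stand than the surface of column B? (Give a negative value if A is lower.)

0.876 km

For any compensation level in the mantle, the mantle terms cancel and isostasy reduces to e = (Σt_A − Σt_B) − (Σ(ρt)_A − Σ(ρt)_B) / ρ_m.
Σt_A = 39.312 km; Σt_B = 33.35 km; Σ(ρt)_A = 110843.386; Σ(ρt)_B = 94312.6 (in km·kg/m³).
e = (39.312 − 33.35) − (110843.386 − 94312.6) / 3250 = 0.876 km.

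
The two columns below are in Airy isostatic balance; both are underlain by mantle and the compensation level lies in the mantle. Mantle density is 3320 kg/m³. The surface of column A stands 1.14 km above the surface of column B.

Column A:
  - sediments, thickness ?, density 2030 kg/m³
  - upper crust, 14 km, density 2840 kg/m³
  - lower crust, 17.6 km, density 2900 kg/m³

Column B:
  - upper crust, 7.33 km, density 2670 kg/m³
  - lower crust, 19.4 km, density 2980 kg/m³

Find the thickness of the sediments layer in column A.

0.801 km

Take the compensation level at the base of the deeper column (depth z_c below the surface of column A) and equate Σ ρ_i t_i down to z_c; mantle fills any gap and the z_c terms cancel.
Column A: x×2030 + 14×2840 + 17.6×2900 + (z_c − 31.6 − x)×3320
Column B: 1.14×0 + 7.33×2670 + 19.4×2980 + (z_c − 1.14 − 26.73)×3320
The z_c×3320 term appears on both sides and cancels. Collect the known terms of each column as K = Σ(ρt)_known − 3320 × (depth of known layers): K_A = 90800 − 3320×31.6 = −14112; K_B = 77383.1 − 3320×(1.14 + 26.73) = −15145.3.
Balance: K_A − x×(3320 − 2030) = K_B, so x = (K_A − K_B)/(3320 − 2030) = 1033.3/1290 = 0.801 km.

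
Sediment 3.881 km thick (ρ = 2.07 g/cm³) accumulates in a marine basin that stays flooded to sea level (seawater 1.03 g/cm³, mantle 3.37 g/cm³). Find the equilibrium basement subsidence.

1.72 km

Submarine loading: the sediment displaces seawater, and the subsidence is in turn flooded, so s (ρ_m − ρ_w) = t (ρ_sed − ρ_w).
s = 3.881 km × (2.07 − 1.03) / (3.37 − 1.03) = 1.72 km.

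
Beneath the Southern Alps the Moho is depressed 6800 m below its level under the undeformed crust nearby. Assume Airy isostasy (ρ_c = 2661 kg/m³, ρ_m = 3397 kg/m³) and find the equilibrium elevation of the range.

Equating mass per unit area of the two columns: ρ_c h = (ρ_m − ρ_c) r.
h = r (ρ_m − ρ_c) / ρ_c = 6800 m × (3397 − 2661) / 2661 = 1880 m.

1880 m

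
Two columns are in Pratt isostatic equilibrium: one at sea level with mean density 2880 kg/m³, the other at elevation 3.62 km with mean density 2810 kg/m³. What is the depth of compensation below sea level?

ρ_ref D = ρ (D + h) → D (ρ_ref − ρ) = ρ h.
D = ρ h/(ρ_ref − ρ) = 2810 × 3.62 km/(2880 − 2810) = 145 km.

145 km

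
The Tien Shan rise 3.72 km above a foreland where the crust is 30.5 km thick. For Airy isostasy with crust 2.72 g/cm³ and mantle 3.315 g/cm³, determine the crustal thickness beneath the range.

Root depth r = h ρ_c / (ρ_m − ρ_c) = 3.72 km × 2.72 / 0.595 = 17.01 km.
Total thickness = T + h + r = 30.5 km + 3.72 km + 17.01 km = 51.2 km.

51.2 km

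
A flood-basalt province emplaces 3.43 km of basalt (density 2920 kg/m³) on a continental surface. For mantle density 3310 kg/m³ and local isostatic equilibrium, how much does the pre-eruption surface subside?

3.03 km

Subaerial loading: s = t ρ_load / ρ_m.
s = 3.43 km × 2920/3310 = 3.03 km.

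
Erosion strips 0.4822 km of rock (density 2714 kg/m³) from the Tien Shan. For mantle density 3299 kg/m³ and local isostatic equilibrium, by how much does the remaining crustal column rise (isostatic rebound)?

0.397 km

Unloading: uplift u = e ρ_c/ρ_m = 0.4822 km × 2714/3299 = 0.397 km.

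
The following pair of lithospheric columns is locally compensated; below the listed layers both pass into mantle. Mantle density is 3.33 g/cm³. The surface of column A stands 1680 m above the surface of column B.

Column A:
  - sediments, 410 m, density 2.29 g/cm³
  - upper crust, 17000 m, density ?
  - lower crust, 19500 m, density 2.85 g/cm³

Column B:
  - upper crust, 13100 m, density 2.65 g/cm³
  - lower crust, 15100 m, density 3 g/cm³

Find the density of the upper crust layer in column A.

2.76 g/cm³

Take the compensation level at the base of the deeper column (depth z_c below the surface of column A) and equate Σ ρ_i t_i down to z_c; mantle fills any gap and the z_c terms cancel.
Column A: 410×2.29 + 17000×ρ + 19500×2.85 + (z_c − 36910)×3.33
Column B: 1680×0 + 13100×2.65 + 15100×3 + (z_c − 1680 − 28200)×3.33
The z_c×3.33 term appears on both sides and cancels. Collect the known terms of each column as K = Σ(ρt)_known − 3.33 × (depth of known layers): K_A = 56513.9 − 3.33×36910 = −66396.4; K_B = 80015 − 3.33×(1680 + 28200) = −19485.4.
Balance: K_A + 17000×ρ = K_B, so ρ = (K_B − K_A)/17000 = 46911/17000 = 2.76 g/cm³.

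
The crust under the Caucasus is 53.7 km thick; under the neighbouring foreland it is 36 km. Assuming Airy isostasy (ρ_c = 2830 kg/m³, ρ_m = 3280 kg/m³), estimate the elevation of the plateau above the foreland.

Excess crust Δ = 53.7 km − 36 km = 17.7 km, split between elevation h and root r with h + r = Δ.
Airy balance ρ_c h = (ρ_m − ρ_c) r gives r = h ρ_c/(ρ_m − ρ_c), so h (1 + ρ_c/(ρ_m − ρ_c)) = Δ, i.e. h = Δ (ρ_m − ρ_c)/ρ_m.
h = 17.7 km × 450/3280 = 2.43 km.

2.43 km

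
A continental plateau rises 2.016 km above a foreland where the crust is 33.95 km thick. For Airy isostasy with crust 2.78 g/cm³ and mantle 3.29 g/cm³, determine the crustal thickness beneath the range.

47 km

Root depth r = h ρ_c / (ρ_m − ρ_c) = 2.016 km × 2.78 / 0.51 = 10.99 km.
Total thickness = T + h + r = 33.95 km + 2.016 km + 10.99 km = 47 km.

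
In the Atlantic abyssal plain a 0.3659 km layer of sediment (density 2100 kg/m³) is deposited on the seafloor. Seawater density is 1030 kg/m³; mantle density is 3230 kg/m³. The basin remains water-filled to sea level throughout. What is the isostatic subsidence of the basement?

0.178 km

Submarine loading: the sediment displaces seawater, and the subsidence is in turn flooded, so s (ρ_m − ρ_w) = t (ρ_sed − ρ_w).
s = 0.3659 km × (2100 − 1030) / (3230 − 1030) = 0.178 km.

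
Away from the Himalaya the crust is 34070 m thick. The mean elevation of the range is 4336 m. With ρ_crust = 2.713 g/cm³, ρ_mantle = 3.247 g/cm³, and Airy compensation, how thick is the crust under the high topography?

60400 m

Root depth r = h ρ_c / (ρ_m − ρ_c) = 4336 m × 2.713 / 0.534 = 22030 m.
Total thickness = T + h + r = 34070 m + 4336 m + 22030 m = 60400 m.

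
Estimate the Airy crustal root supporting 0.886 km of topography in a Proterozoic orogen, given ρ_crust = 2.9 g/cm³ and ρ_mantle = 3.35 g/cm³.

Equating mass per unit area of the two columns: the weight of the topography is balanced by the buoyancy of the root, ρ_c h = (ρ_m − ρ_c) r.
r = h · ρ_c / (ρ_m − ρ_c) = 0.886 km × 2.9 / (3.35 − 2.9) = 5.71 km.

5.71 km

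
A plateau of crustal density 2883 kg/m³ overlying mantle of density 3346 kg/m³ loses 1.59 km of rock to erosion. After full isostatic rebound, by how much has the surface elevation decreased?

Rebound u = e ρ_c/ρ_m = 1.59 km × 2883/3346 = 1.37 km.
Net surface drop = e − u = 1.59 km − 1.37 km = e (ρ_m − ρ_c)/ρ_m = 0.22 km.

0.22 km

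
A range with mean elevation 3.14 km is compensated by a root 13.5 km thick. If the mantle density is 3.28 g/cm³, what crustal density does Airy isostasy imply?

2.66 g/cm³

ρ_c h = (ρ_m − ρ_c) r → ρ_c (h + r) = ρ_m r → ρ_c = ρ_m r / (h + r).
ρ_c = 3.28 × 13.5 km / (3.14 km + 13.5 km) = 2.66 g/cm³.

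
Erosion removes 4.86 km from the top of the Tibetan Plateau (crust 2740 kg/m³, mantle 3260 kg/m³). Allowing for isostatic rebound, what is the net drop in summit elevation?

Rebound u = e ρ_c/ρ_m = 4.86 km × 2740/3260 = 4.085 km.
Net surface drop = e − u = 4.86 km − 4.085 km = e (ρ_m − ρ_c)/ρ_m = 0.775 km.

0.775 km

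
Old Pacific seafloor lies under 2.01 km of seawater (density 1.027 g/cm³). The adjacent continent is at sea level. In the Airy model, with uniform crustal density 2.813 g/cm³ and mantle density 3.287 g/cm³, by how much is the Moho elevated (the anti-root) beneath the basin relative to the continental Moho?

7.57 km

In Airy isostatic equilibrium: replacing crust with seawater at the top is compensated by replacing crust with mantle at the base: d (ρ_c − ρ_w) = a (ρ_m − ρ_c).
a = d (ρ_c − ρ_w)/(ρ_m − ρ_c) = 2.01 km × 1.786/0.474 = 7.57 km.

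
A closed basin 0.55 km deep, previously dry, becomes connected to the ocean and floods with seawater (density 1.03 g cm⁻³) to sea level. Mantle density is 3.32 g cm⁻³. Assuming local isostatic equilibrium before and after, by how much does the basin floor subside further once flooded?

After flooding the water column is d + s deep. Its weight must equal the weight of mantle displaced by the extra subsidence s: (d + s) ρ_w = s ρ_m.
s = d ρ_w / (ρ_m − ρ_w) = 0.55 km × 1.03/(3.32 − 1.03) = 0.247 km.

0.247 km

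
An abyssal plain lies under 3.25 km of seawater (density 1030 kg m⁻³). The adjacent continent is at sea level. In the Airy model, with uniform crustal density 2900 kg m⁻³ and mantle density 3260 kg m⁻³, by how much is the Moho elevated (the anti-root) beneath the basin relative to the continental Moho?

Balancing pressure at the compensation depth: replacing crust with seawater at the top is compensated by replacing crust with mantle at the base: d (ρ_c − ρ_w) = a (ρ_m − ρ_c).
a = d (ρ_c − ρ_w)/(ρ_m − ρ_c) = 3.25 km × 1870/360 = 16.9 km.

16.9 km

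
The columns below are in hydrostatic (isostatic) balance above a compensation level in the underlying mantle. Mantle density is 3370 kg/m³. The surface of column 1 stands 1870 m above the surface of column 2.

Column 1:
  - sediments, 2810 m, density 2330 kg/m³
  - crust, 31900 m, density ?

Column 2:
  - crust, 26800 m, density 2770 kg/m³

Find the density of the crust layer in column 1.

Take the compensation level at the base of the deeper column (depth z_c below the surface of column 1) and equate Σ ρ_i t_i down to z_c; mantle fills any gap and the z_c terms cancel.
Column 1: 2810×2330 + 31900×ρ + (z_c − 34710)×3370
Column 2: 1870×0 + 26800×2770 + (z_c − 1870 − 26800)×3370
The z_c×3370 term appears on both sides and cancels. Collect the known terms of each column as K = Σ(ρt)_known − 3370 × (depth of known layers): K_1 = 6547300 − 3370×34710 = −110425400; K_2 = 74236000 − 3370×(1870 + 26800) = −22381900.
Balance: K_1 + 31900×ρ = K_2, so ρ = (K_2 − K_1)/31900 = 88043500/31900 = 2760 kg/m³.

2760 kg/m³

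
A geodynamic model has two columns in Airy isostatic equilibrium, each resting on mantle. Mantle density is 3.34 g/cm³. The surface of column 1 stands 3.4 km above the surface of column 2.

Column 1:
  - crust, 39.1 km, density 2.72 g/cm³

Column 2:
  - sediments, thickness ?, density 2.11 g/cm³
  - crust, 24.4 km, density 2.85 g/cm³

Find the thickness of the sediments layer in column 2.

0.756 km

Take the compensation level at the base of the deeper column (depth z_c below the surface of column 1) and equate Σ ρ_i t_i down to z_c; mantle fills any gap and the z_c terms cancel.
Column 1: 39.1×2.72 + (z_c − 39.1)×3.34
Column 2: 3.4×0 + x×2.11 + 24.4×2.85 + (z_c − 3.4 − 24.4 − x)×3.34
The z_c×3.34 term appears on both sides and cancels. Collect the known terms of each column as K = Σ(ρt)_known − 3.34 × (depth of known layers): K_1 = 106.352 − 3.34×39.1 = −24.242; K_2 = 69.54 − 3.34×(3.4 + 24.4) = −23.312.
Balance: K_1 = K_2 − x×(3.34 − 2.11), so x = (K_2 − K_1)/(3.34 − 2.11) = 0.93/1.23 = 0.756 km.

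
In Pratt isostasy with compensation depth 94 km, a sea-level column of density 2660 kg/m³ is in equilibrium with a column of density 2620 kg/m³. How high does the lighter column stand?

1.44 km

ρ_ref D = ρ (D + h) → h = D (ρ_ref − ρ)/ρ.
h = 94 km × (2660 − 2620)/2620 = 1.44 km.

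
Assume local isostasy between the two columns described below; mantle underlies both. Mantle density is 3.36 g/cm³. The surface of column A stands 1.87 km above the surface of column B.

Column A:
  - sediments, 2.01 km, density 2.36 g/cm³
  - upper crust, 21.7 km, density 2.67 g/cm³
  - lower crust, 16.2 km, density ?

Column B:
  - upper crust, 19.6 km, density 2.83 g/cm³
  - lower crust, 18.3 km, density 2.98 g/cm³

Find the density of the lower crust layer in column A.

2.95 g/cm³

Take the compensation level at the base of the deeper column (depth z_c below the surface of column A) and equate Σ ρ_i t_i down to z_c; mantle fills any gap and the z_c terms cancel.
Column A: 2.01×2.36 + 21.7×2.67 + 16.2×ρ + (z_c − 39.91)×3.36
Column B: 1.87×0 + 19.6×2.83 + 18.3×2.98 + (z_c − 1.87 − 37.9)×3.36
The z_c×3.36 term appears on both sides and cancels. Collect the known terms of each column as K = Σ(ρt)_known − 3.36 × (depth of known layers): K_A = 62.6826 − 3.36×39.91 = −71.415; K_B = 110.002 − 3.36×(1.87 + 37.9) = −23.6252.
Balance: K_A + 16.2×ρ = K_B, so ρ = (K_B − K_A)/16.2 = 47.7898/16.2 = 2.95 g/cm³.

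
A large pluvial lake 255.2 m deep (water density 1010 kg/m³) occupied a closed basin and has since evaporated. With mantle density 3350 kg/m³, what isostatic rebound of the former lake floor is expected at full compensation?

u = d ρ_w/ρ_m = 255.2 m × 1010/3350 = 76.9 m.

76.9 m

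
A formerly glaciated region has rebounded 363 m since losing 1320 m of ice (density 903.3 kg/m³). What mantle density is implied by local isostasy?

ρ_m = ρ_ice t / u = 903.3 × 1320 m/363 m = 3280 kg/m³.

3280 kg/m³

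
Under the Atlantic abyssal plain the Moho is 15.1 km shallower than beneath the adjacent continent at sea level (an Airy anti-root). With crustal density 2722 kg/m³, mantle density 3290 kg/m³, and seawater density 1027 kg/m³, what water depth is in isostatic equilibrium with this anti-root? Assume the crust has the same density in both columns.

5.06 km

Replacing a thickness d of crust by seawater at the top must be balanced by replacing crust with mantle at the base: d (ρ_c − ρ_w) = a (ρ_m − ρ_c).
d = a (ρ_m − ρ_c)/(ρ_c − ρ_w) = 15.1 km × 568/1695 = 5.06 km.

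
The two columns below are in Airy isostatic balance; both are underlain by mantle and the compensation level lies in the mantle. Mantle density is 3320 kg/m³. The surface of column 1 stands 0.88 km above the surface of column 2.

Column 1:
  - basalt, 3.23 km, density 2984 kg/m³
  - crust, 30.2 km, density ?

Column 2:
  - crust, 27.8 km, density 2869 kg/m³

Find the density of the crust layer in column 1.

2840 kg/m³

Take the compensation level at the base of the deeper column (depth z_c below the surface of column 1) and equate Σ ρ_i t_i down to z_c; mantle fills any gap and the z_c terms cancel.
Column 1: 3.23×2984 + 30.2×ρ + (z_c − 33.43)×3320
Column 2: 0.88×0 + 27.8×2869 + (z_c − 0.88 − 27.8)×3320
The z_c×3320 term appears on both sides and cancels. Collect the known terms of each column as K = Σ(ρt)_known − 3320 × (depth of known layers): K_1 = 9638.32 − 3320×33.43 = −101349.28; K_2 = 79758.2 − 3320×(0.88 + 27.8) = −15459.4.
Balance: K_1 + 30.2×ρ = K_2, so ρ = (K_2 − K_1)/30.2 = 85889.9/30.2 = 2840 kg/m³.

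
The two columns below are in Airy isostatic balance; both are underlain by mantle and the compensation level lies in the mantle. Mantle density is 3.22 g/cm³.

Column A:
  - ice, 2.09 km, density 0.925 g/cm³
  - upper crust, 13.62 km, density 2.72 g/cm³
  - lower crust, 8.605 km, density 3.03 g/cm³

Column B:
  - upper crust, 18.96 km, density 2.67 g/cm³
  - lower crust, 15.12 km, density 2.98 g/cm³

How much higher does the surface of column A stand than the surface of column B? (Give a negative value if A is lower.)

For any compensation level in the mantle, the mantle terms cancel and isostasy reduces to e = (Σt_A − Σt_B) − (Σ(ρt)_A − Σ(ρt)_B) / ρ_m.
Σt_A = 24.315 km; Σt_B = 34.08 km; Σ(ρt)_A = 65.0528; Σ(ρt)_B = 95.6808 (in km·g/cm³).
e = (24.315 − 34.08) − (65.0528 − 95.6808) / 3.22 = −0.253 km.

−0.253 km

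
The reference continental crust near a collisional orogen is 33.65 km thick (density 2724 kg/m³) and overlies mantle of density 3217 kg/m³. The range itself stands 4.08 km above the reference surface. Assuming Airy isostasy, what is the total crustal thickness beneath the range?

60.3 km

Root depth r = h ρ_c / (ρ_m − ρ_c) = 4.08 km × 2724 / 493 = 22.54 km.
Total thickness = T + h + r = 33.65 km + 4.08 km + 22.54 km = 60.3 km.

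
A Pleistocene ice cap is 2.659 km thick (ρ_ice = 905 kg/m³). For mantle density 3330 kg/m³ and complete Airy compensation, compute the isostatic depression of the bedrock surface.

By Archimedes' principle applied to the lithosphere: the ice load ρ_ice t is balanced by mantle displaced below, ρ_m s.
s = t ρ_ice / ρ_m = 2.659 km × 905/3330 = 0.723 km.

0.723 km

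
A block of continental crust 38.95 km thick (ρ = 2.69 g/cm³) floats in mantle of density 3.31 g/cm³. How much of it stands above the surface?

Floating equilibrium: submerged depth d = t ρ_obj/ρ_fluid = 38.95 km × 2.69/3.31 = 31.65 km.
Freeboard = t − d = 38.95 km − 31.65 km = 7.3 km.

7.3 km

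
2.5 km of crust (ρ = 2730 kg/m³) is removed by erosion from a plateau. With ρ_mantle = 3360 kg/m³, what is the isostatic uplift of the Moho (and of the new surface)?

Unloading: uplift u = e ρ_c/ρ_m = 2.5 km × 2730/3360 = 2.03 km.

2.03 km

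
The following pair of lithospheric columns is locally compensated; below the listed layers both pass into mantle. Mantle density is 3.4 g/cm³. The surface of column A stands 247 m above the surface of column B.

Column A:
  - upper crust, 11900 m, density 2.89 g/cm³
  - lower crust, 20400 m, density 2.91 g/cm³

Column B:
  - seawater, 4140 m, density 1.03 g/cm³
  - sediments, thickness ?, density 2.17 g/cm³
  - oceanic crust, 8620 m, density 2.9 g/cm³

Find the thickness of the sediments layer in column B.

897 m

Take the compensation level at the base of the deeper column (depth z_c below the surface of column A) and equate Σ ρ_i t_i down to z_c; mantle fills any gap and the z_c terms cancel.
Column A: 11900×2.89 + 20400×2.91 + (z_c − 32300)×3.4
Column B: 247×0 + 4140×1.03 + x×2.17 + 8620×2.9 + (z_c − 247 − 12760 − x)×3.4
The z_c×3.4 term appears on both sides and cancels. Collect the known terms of each column as K = Σ(ρt)_known − 3.4 × (depth of known layers): K_A = 93755 − 3.4×32300 = −16065; K_B = 29262.2 − 3.4×(247 + 12760) = −14961.6.
Balance: K_A = K_B − x×(3.4 − 2.17), so x = (K_B − K_A)/(3.4 − 2.17) = 1103.4/1.23 = 897 m.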